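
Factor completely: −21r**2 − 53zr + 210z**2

Group: 15z(14z + 3r) − 7r(14z + 3r); both groups contain (14z + 3r).

(15z − 7r)(14z + 3r)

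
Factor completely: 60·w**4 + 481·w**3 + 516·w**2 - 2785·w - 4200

Trying the rational-root candidates, w = 7/3 is a root, so (3·w - 7) divides it; the quotient is 20·w**3 + 207·w**2 + 655·w + 600.
Next, w = -15/4 is a root, so (4·w + 15) divides it; the quotient is 5·w**2 + 33·w + 40.
The remaining quadratic factors as (w + 5)(5·w + 8).

(3·w - 7)·(4·w + 15)·(5·w + 8)·(w + 5)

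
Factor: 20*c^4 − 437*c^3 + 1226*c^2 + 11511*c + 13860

(4*c + 7)*(5*c + 12)*(c − 11)*(c − 15)

By the rational root theorem, c = 15 is a root, giving the factor (c − 15) and quotient 20*c^3 − 137*c^2 − 829*c − 924.
Then c = 11 is a root, giving the factor (c − 11) and quotient 20*c^2 + 83*c + 84.
The remaining quadratic factors as (4*c + 7)(5*c + 12).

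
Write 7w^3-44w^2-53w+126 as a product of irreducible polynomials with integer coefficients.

(7w-9)(w+2)(w-7)

Trying the rational-root candidates, w = 9/7 is a root, so (7w-9) is a factor; dividing leaves w^2-5w-14.
The remaining quadratic factors as (w-7)(w+2).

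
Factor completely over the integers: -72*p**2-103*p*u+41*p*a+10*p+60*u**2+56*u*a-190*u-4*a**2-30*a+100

-(9*p-4*u-4*a+10)*(8*p+15*u-a-10)

Group: -9*p*(8*p+15*u-a-10) + (4*u+4*a-10)*(8*p+15*u-a-10); both groups contain (8*p+15*u-a-10).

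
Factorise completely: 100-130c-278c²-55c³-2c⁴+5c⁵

(5c-2)(c+1)(c-5)(c²+4c+10)

Among the possible rational roots, c = 5 is a root, so (c-5) is a factor; dividing leaves 5c⁴+23c³+60c²+22c-20.
Next, c = -1 is a root, so (c+1) divides it; the quotient is 5c³+18c²+42c-20.
Next, c = 2/5 is a root, giving the factor (5c-2) and quotient c²+4c+10.
The quadratic c²+4c+10 has discriminant -24 < 0 and is irreducible over ℤ.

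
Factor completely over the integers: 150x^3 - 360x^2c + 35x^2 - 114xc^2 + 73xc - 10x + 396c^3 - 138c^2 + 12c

(5x - 11c + 2)(5x - 6c)(6x + 6c - 1)

Group: 6x(25x^2 - 85xc + 10x + 66c^2 - 12c) + (6c - 1)(25x^2 - 85xc + 10x + 66c^2 - 12c); both groups contain (25x^2 - 85xc + 10x + 66c^2 - 12c), so (6x + 6c - 1) is a factor with cofactor 25x^2 - 85xc + 10x + 66c^2 - 12c.
The cofactor groups again: 25x^2 - 85xc + 10x + 66c^2 - 12c = 5x(5x - 11c + 2) - 6c(5x - 11c + 2); both groups contain (5x - 11c + 2), giving (5x - 6c)(5x - 11c + 2).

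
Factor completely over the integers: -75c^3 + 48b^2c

Pull out the common factor 3c; 16b^2 - 25c^2 is a difference of squares.

3c(4b + 5c)(4b - 5c)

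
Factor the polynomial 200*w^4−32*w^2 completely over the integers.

8*w^2*(5*w+2)*(5*w−2)

Factor out 8*w^2, leaving 25*w^2−4, which is a difference of two squares.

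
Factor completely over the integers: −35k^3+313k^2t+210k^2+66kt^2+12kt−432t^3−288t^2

−(5k+6t)(7k−8t)(k−9t−6)

Group: 5k(−7k^2+71kt+42k−72t^2−48t) + 6t(−7k^2+71kt+42k−72t^2−48t); both groups contain (−7k^2+71kt+42k−72t^2−48t), so (5k+6t) is a factor with cofactor −7k^2+71kt+42k−72t^2−48t.
The cofactor groups again: −7k^2+71kt+42k−72t^2−48t = −7k(k−9t−6) + 8t(k−9t−6); both groups contain (k−9t−6), giving −(7k−8t)(k−9t−6).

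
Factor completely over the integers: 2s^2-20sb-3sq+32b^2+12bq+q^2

(2s-4b-q)(s-8b-q)

Group: s(2s-4b-q) + (-8b-q)(2s-4b-q); both groups contain (2s-4b-q).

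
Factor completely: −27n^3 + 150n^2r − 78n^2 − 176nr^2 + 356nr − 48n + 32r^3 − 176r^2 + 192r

−(3n − 4r + 6)(9n − 2r + 8)(n − 4r)

Group: n(−27n^2 + 42nr − 78n − 8r^2 + 44r − 48) − 4r(−27n^2 + 42nr − 78n − 8r^2 + 44r − 48); both groups contain (−27n^2 + 42nr − 78n − 8r^2 + 44r − 48), so (n − 4r) is a factor with cofactor −27n^2 + 42nr − 78n − 8r^2 + 44r − 48.
The cofactor groups again: −27n^2 + 42nr − 78n − 8r^2 + 44r − 48 = −9n(3n − 4r + 6) + (2r − 8)(3n − 4r + 6); both groups contain (3n − 4r + 6), giving −(9n − 2r + 8)(3n − 4r + 6).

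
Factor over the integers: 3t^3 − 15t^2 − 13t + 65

Group as (3t^3 − 13t) + (−15t^2 + 65) = t(3t^2 − 13) − 5(3t^2 − 13).
Both groups share the factor (3t^2 − 13).

(t − 5)(3t^2 − 13)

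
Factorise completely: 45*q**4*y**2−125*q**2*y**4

5*q**2*y**2*(3*q+5*y)*(3*q−5*y)

Pull out the common factor 5*q**2*y**2; 9*q**2−25*y**2 is a difference of squares.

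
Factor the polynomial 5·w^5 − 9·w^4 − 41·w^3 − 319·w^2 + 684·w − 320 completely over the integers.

(5·w − 4)·(w − 1)·(w − 5)·(w^2 + 5·w + 16)

Among the possible rational roots, w = 1 is a root, so (w − 1) is a factor; dividing leaves 5·w^4 − 4·w^3 − 45·w^2 − 364·w + 320.
Then w = 5 is a root, giving the factor (w − 5) and quotient 5·w^3 + 21·w^2 + 60·w − 64.
Continuing, w = 4/5 is a root, giving the factor (5·w − 4) and quotient w^2 + 5·w + 16.
The quadratic w^2 + 5·w + 16 has discriminant −39 < 0 and is irreducible over ℤ.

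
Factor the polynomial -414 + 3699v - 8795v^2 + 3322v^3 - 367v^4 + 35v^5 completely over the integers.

(5v - 1)(7v - 2)(v - 3)(v^2 - 7v + 69)

Trying the rational-root candidates, v = 3 is a root, so (v - 3) divides it; the quotient is 35v^4 - 262v^3 + 2536v^2 - 1187v + 138.
Next, v = 2/7 is a root, so (7v - 2) divides it; the quotient is 5v^3 - 36v^2 + 352v - 69.
Then v = 1/5 is a root, so (5v - 1) is a factor; dividing leaves v^2 - 7v + 69.
The quadratic v^2 - 7v + 69 has discriminant -227 < 0 and is irreducible over ℤ.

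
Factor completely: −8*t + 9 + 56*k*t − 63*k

Group as (56*k*t − 63*k) + (−8*t + 9) = 7*k*(8*t − 9) − (8*t − 9).
Both groups share the factor (8*t − 9).

(7*k − 1)*(8*t − 9)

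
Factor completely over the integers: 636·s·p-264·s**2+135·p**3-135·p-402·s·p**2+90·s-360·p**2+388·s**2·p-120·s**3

Group: 2·s·(-60·s**2+104·s·p-132·s-45·p**2+120·p+45) - 3·p·(-60·s**2+104·s·p-132·s-45·p**2+120·p+45); both groups contain (-60·s**2+104·s·p-132·s-45·p**2+120·p+45), so (2·s-3·p) is a factor with cofactor -60·s**2+104·s·p-132·s-45·p**2+120·p+45.
The cofactor groups again: -60·s**2+104·s·p-132·s-45·p**2+120·p+45 = -6·s·(10·s-9·p-3) + (5·p-15)·(10·s-9·p-3); both groups contain (10·s-9·p-3), giving -(6·s-5·p+15)·(10·s-9·p-3).

-(2·s-3·p)·(6·s-5·p+15)·(10·s-9·p-3)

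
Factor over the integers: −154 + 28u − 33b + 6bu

(2u − 11)(3b + 14)

Group as (6bu − 33b) + (28u − 154) = 3b(2u − 11) + 14(2u − 11).
Both groups share the factor (2u − 11).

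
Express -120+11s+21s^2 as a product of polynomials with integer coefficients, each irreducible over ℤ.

Need a pair with product 21·(-120) = -2520 and sum 11: that's -45 and 56.
Split the middle term: 21s^2-45s + 56s-120 = 3s(7s-15) + 8(7s-15).

(3s+8)(7s-15)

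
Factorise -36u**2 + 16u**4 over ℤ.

Factor out 4u**2, leaving 4u**2 - 9, which is a difference of two squares.

4u**2(2u + 3)(2u - 3)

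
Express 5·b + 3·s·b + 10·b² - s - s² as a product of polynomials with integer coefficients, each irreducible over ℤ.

-(s - 5·b)·(s + 2·b + 1)

Group: -s·(s + 2·b + 1) + 5·b·(s + 2·b + 1); both groups contain (s + 2·b + 1).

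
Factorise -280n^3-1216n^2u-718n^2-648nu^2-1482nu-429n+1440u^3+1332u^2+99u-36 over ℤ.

-(10n-8u+1)(4n+12u+3)(7n+15u+12)

Group: 4n(-70n^2-94nu-127n+120u^2+81u-12) + (12u+3)(-70n^2-94nu-127n+120u^2+81u-12); both groups contain (-70n^2-94nu-127n+120u^2+81u-12), so (4n+12u+3) is a factor with cofactor -70n^2-94nu-127n+120u^2+81u-12.
The cofactor groups again: -70n^2-94nu-127n+120u^2+81u-12 = -7n(10n-8u+1) + (-15u-12)(10n-8u+1); both groups contain (10n-8u+1), giving -(7n+15u+12)(10n-8u+1).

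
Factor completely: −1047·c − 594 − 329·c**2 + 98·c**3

(2·c − 11)·(7·c + 6)·(7·c + 9)

Trying the rational-root candidates, c = −6/7 is a root, so (7·c + 6) is a factor; dividing leaves 14·c**2 − 59·c − 99.
The remaining quadratic factors as (2·c − 11)(7·c + 9).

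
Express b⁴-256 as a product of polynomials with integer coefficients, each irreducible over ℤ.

Write as (b²)² − (16)², then factor b²-16 once more.

(b+4)·(b-4)·(b²+16)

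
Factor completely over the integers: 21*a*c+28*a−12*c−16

(3*c+4)*(7*a−4)

Group as (21*a*c+28*a) + (−12*c−16) = 7*a*(3*c+4) − 4*(3*c+4).
Both groups share the factor (3*c+4).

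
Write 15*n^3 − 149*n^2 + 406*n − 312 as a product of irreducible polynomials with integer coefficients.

(3*n − 4)*(5*n − 13)*(n − 6)

Trying the rational-root candidates, n = 6 is a root, so (n − 6) divides it; the quotient is 15*n^2 − 59*n + 52.
The remaining quadratic factors as (3*n − 4)(5*n − 13).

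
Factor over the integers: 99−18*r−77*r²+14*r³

Group as (14*r³−18*r) + (−77*r²+99) = 2*r*(7*r²−9) − 11*(7*r²−9).
Both groups share the factor (7*r²−9).

(2*r−11)*(7*r²−9)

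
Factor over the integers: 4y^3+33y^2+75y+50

By the rational root theorem, y = -5/4 is a root, so (4y+5) divides it; the quotient is y^2+7y+10.
The remaining quadratic factors as (y+2)(y+5).

(4y+5)(y+2)(y+5)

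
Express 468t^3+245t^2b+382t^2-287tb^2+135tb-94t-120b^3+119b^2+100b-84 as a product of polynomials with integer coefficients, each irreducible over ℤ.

(4t-3b+2)(13t+5b-6)(9t+8b+7)

Group: 4t(117t^2+149tb+37t+40b^2-13b-42) + (-3b+2)(117t^2+149tb+37t+40b^2-13b-42); both groups contain (117t^2+149tb+37t+40b^2-13b-42), so (4t-3b+2) is a factor with cofactor 117t^2+149tb+37t+40b^2-13b-42.
The cofactor groups again: 117t^2+149tb+37t+40b^2-13b-42 = 9t(13t+5b-6) + (8b+7)(13t+5b-6); both groups contain (13t+5b-6), giving (9t+8b+7)(13t+5b-6).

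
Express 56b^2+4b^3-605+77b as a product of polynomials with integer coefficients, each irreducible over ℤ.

(2b+11)(2b-5)(b+11)

Among the possible rational roots, b = 5/2 is a root, giving the factor (2b-5) and quotient 2b^2+33b+121.
The remaining quadratic factors as (b+11)(2b+11).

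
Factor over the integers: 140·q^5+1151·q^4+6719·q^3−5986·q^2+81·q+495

Testing divisors of the constant over divisors of the leading coefficient, q = 3/5 is a root, giving the factor (5·q−3) and quotient 28·q^4+247·q^3+1492·q^2−302·q−165.
Next, q = 3/7 is a root, so (7·q−3) is a factor; dividing leaves 4·q^3+37·q^2+229·q+55.
Next, q = −1/4 is a root, so (4·q+1) divides it; the quotient is q^2+9·q+55.
The quadratic q^2+9·q+55 has discriminant −139 < 0 and is irreducible over ℤ.

(4·q+1)·(5·q−3)·(7·q−3)·(q^2+9·q+55)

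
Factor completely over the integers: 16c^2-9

(4c+3)(4c-3)

Need a pair with product 16·(-9) = -144 and sum 0: that's 12 and -12.
Split the middle term: 16c^2+12c - 12c-9 = 4c(4c+3) - 3(4c+3).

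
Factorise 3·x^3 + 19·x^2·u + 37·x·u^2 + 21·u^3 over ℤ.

(x + 3·u)·(3·x + 7·u)·(x + u)

Group: 3·x·(x^2 + 4·x·u + 3·u^2) + 7·u·(x^2 + 4·x·u + 3·u^2); both groups contain (x^2 + 4·x·u + 3·u^2), so (3·x + 7·u) is a factor with cofactor x^2 + 4·x·u + 3·u^2.
The cofactor groups again: x^2 + 4·x·u + 3·u^2 = x·(x + u) + 3·u·(x + u); both groups contain (x + u), giving (x + 3·u)·(x + u).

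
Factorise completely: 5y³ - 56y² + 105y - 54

(5y - 6)(y - 1)(y - 9)

Testing divisors of the constant over divisors of the leading coefficient, y = 1 is a root, giving the factor (y - 1) and quotient 5y² - 51y + 54.
The remaining quadratic factors as (5y - 6)(y - 9).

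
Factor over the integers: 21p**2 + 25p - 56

(3p + 7)(7p - 8)

Need a pair with product 21·(-56) = -1176 and sum 25: that's -24 and 49.
Split the middle term: 21p**2 - 24p + 49p - 56 = 3p(7p - 8) + 7(7p - 8).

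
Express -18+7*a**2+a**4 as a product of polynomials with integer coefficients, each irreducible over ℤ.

(a**2+9)*(a**2-2)

Substitute u = a**2 to get a quadratic in u, then factor.
a**2-2 is irreducible over ℤ (2 is not a perfect square).
a**2+9 is irreducible over ℤ (sum of squares).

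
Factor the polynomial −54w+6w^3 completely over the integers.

Every term has a factor of 6w. Then w^2−9 = (w)² − (3)².

6w(w+3)(w−3)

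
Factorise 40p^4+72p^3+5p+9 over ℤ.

(2p+1)(5p+9)(4p^2−2p+1)

Group as (40p^4+5p) + (72p^3+9) = 5p(8p^3+1) + 9(8p^3+1).
Both groups share the factor (8p^3+1).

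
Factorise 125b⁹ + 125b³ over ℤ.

Pull out the common factor 125b³, leaving b⁶ + 1.
Recognize a sum of cubes with the parts b² and 1.

125b³(b² + 1)(b⁴ − b² + 1)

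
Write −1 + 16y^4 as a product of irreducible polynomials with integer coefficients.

(2y)⁴ − (1)⁴ = ((2y)² − (1)²)((2y)² + (1)²); the first factor splits again, the second (4y^2 + 1) is irreducible.

(2y + 1)(2y − 1)(4y^2 + 1)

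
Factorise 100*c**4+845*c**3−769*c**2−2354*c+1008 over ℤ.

(4*c−7)*(5*c+8)*(5*c−2)*(c+9)

Among the possible rational roots, c = −8/5 is a root, so (5*c+8) divides it; the quotient is 20*c**3+137*c**2−373*c+126.
Then c = 2/5 is a root, giving the factor (5*c−2) and quotient 4*c**2+29*c−63.
The remaining quadratic factors as (c+9)(4*c−7).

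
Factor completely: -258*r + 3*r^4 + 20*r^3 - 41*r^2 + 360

(3*r - 4)*(r + 5)*(r + 6)*(r - 3)

By the rational root theorem, r = 3 is a root, so (r - 3) divides it; the quotient is 3*r^3 + 29*r^2 + 46*r - 120.
Next, r = -5 is a root, so (r + 5) is a factor; dividing leaves 3*r^2 + 14*r - 24.
The remaining quadratic factors as (r + 6)(3*r - 4).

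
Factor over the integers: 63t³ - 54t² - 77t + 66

Group as (63t³ - 77t) + (-54t² + 66) = 7t(9t² - 11) - 6(9t² - 11).
Both groups share the factor (9t² - 11).

(7t - 6)(9t² - 11)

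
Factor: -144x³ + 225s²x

9x(5s + 4x)(5s - 4x)

Factor out 9x, leaving 25s² - 16x², which is a difference of two squares.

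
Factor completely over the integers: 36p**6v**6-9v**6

Every term has a factor of 9v**6; factoring it out leaves 4p**6-1.
Recognize a difference of squares with the parts 2p**3 and 1.

9v**6(2p**3+1)(2p**3-1)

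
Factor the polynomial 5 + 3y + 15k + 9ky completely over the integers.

(3k + 1)(3y + 5)

Group as (9ky + 15k) + (3y + 5) = 3k(3y + 5) + (3y + 5).
Both groups share the factor (3y + 5).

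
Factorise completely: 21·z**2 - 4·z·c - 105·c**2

Group: 7·z·(3·z - 7·c) + 15·c·(3·z - 7·c); both groups contain (3·z - 7·c).

(3·z - 7·c)·(7·z + 15·c)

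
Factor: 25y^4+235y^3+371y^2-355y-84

(5y+1)(5y-4)(y+3)(y+7)

By the rational root theorem, y = -1/5 is a root, so (5y+1) divides it; the quotient is 5y^3+46y^2+65y-84.
Then y = 4/5 is a root, so (5y-4) is a factor; dividing leaves y^2+10y+21.
The remaining quadratic factors as (y+3)(y+7).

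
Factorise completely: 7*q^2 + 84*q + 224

7*(q + 4)*(q + 8)

Pull out the common factor 7, then factor the remaining trinomial.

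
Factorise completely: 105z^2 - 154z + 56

Pull out the common factor 7, then factor the remaining trinomial.

7(3z - 2)(5z - 4)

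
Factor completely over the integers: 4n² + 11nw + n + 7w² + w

Group: n(4n + 7w + 1) + w(4n + 7w + 1); both groups contain (4n + 7w + 1).

(4n + 7w + 1)(n + w)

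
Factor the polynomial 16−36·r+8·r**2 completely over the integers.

4·(2·r−1)·(r−4)

Pull out the common factor 4, then factor the remaining trinomial.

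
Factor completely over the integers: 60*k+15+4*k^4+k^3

Group as (4*k^4+60*k) + (k^3+15) = 4*k*(k^3+15) + (k^3+15).
Both groups share the factor (k^3+15).

(4*k+1)*(k^3+15)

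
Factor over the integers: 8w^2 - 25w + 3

(8w - 1)(w - 3)

Need a pair with product 8·3 = 24 and sum -25: that's -1 and -24.
Split the middle term: 8w^2 - w - 24w + 3 = w(8w - 1) - 3(8w - 1).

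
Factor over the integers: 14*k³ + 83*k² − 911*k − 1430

Among the possible rational roots, k = −10/7 is a root, giving the factor (7*k + 10) and quotient 2*k² + 9*k − 143.
The remaining quadratic factors as (k + 11)(2*k − 13).

(2*k − 13)*(7*k + 10)*(k + 11)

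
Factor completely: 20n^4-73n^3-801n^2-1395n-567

Trying the rational-root candidates, n = -7/4 is a root, giving the factor (4n+7) and quotient 5n^3-27n^2-153n-81.
Next, n = 9 is a root, so (n-9) divides it; the quotient is 5n^2+18n+9.
The remaining quadratic factors as (5n+3)(n+3).

(4n+7)(5n+3)(n+3)(n-9)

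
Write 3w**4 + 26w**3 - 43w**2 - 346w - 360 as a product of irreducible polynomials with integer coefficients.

By the rational root theorem, w = -9 is a root, giving the factor (w + 9) and quotient 3w**3 - w**2 - 34w - 40.
Continuing, w = 4 is a root, so (w - 4) divides it; the quotient is 3w**2 + 11w + 10.
The remaining quadratic factors as (3w + 5)(w + 2).

(3w + 5)(w + 2)(w + 9)(w - 4)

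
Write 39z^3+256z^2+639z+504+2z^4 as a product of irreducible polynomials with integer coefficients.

(2z+3)(z+3)(z+7)(z+8)

Testing divisors of the constant over divisors of the leading coefficient, z = −3 is a root, giving the factor (z+3) and quotient 2z^3+33z^2+157z+168.
Then z = −8 is a root, giving the factor (z+8) and quotient 2z^2+17z+21.
The remaining quadratic factors as (2z+3)(z+7).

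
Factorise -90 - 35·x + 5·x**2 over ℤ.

Pull out the common factor 5, then factor the remaining trinomial.

5·(x + 2)·(x - 9)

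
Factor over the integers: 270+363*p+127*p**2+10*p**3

(2*p+5)*(5*p+6)*(p+9)

Trying the rational-root candidates, p = -5/2 is a root, giving the factor (2*p+5) and quotient 5*p**2+51*p+54.
The remaining quadratic factors as (5*p+6)(p+9).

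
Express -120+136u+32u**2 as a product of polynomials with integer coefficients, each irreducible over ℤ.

8(4u-3)(u+5)

Pull out the common factor 8, then factor the remaining trinomial.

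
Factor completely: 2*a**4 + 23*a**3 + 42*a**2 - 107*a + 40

By the rational root theorem, a = -8 is a root, giving the factor (a + 8) and quotient 2*a**3 + 7*a**2 - 14*a + 5.
Next, a = 1 is a root, giving the factor (a - 1) and quotient 2*a**2 + 9*a - 5.
The remaining quadratic factors as (2*a - 1)(a + 5).

(2*a - 1)*(a + 5)*(a + 8)*(a - 1)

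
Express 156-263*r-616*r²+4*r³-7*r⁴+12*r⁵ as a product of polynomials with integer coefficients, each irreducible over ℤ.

By the rational root theorem, r = -3/4 is a root, giving the factor (4*r+3) and quotient 3*r⁴-4*r³+4*r²-157*r+52.
Continuing, r = 1/3 is a root, so (3*r-1) is a factor; dividing leaves r³-r²+r-52.
Then r = 4 is a root, so (r-4) divides it; the quotient is r²+3*r+13.
The quadratic r²+3*r+13 has discriminant -43 < 0 and is irreducible over ℤ.

(3*r-1)*(4*r+3)*(r-4)*(r²+3*r+13)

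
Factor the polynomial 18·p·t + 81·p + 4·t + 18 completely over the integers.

(2·t + 9)·(9·p + 2)

Group as (18·p·t + 81·p) + (4·t + 18) = 9·p·(2·t + 9) + 2·(2·t + 9).
Both groups share the factor (2·t + 9).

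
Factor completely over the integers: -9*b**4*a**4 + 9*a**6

Pull out the common factor 9*a**4, leaving -b**4 + a**2.
Recognize a difference of squares with the parts a and b**2.

-9*a**4*(b**2 - a)*(b**2 + a)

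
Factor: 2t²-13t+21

Need a pair with product 2·21 = 42 and sum -13: that's -6 and -7.
Split the middle term: 2t²-6t - 7t+21 = 2t(t-3) - 7(t-3).

(2t-7)(t-3)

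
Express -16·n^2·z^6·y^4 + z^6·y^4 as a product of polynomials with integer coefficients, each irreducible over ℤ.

-y^4·z^6·(4·n + 1)·(4·n - 1)

Factor out z^6·y^4 first: what remains is -16·n^2 + 1.
Recognize a difference of squares with the parts 1 and 4·n.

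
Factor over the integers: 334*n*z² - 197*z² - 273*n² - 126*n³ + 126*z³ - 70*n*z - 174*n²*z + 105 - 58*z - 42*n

-(3*n + 7*z + 5)*(6*n + 2*z - 3)*(7*n - 9*z + 7)

Group: 6*n*(-21*n² - 22*n*z - 56*n + 63*z² - 4*z - 35) + (2*z - 3)*(-21*n² - 22*n*z - 56*n + 63*z² - 4*z - 35); both groups contain (-21*n² - 22*n*z - 56*n + 63*z² - 4*z - 35), so (6*n + 2*z - 3) is a factor with cofactor -21*n² - 22*n*z - 56*n + 63*z² - 4*z - 35.
The cofactor groups again: -21*n² - 22*n*z - 56*n + 63*z² - 4*z - 35 = -3*n*(7*n - 9*z + 7) + (-7*z - 5)*(7*n - 9*z + 7); both groups contain (7*n - 9*z + 7), giving -(3*n + 7*z + 5)*(7*n - 9*z + 7).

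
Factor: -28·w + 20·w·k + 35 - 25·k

(4·w - 5)·(5·k - 7)

Group as (20·w·k - 28·w) + (-25·k + 35) = 4·w·(5·k - 7) - 5·(5·k - 7).
Both groups share the factor (5·k - 7).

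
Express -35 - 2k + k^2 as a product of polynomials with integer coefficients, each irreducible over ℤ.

Two integers with product -35 and sum -2 are 5 and -7.

(k + 5)(k - 7)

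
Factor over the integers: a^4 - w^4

(a + w)(a - w)(a^2 + w^2)

Difference of squares twice: with A = a and B = w, A⁴ − B⁴ = (A² − B²)(A² + B²), and A² − B² factors again.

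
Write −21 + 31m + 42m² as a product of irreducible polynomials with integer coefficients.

Need a pair with product 42·(−21) = −882 and sum 31: that's 49 and −18.
Split the middle term: 42m² + 49m − 18m − 21 = 7m(6m + 7) − 3(6m + 7).

(6m + 7)(7m − 3)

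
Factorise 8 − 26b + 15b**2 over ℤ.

(3b − 4)(5b − 2)

Need a pair with product 15·8 = 120 and sum −26: that's −20 and −6.
Split the middle term: 15b**2 − 20b − 6b + 8 = 5b(3b − 4) − 2(3b − 4).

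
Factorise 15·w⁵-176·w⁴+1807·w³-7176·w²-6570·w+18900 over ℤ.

Among the possible rational roots, w = 6 is a root, so (w-6) divides it; the quotient is 15·w⁴-86·w³+1291·w²+570·w-3150.
Then w = 7/5 is a root, giving the factor (5·w-7) and quotient 3·w³-13·w²+240·w+450.
Then w = -5/3 is a root, so (3·w+5) divides it; the quotient is w²-6·w+90.
The quadratic w²-6·w+90 has discriminant -324 < 0 and is irreducible over ℤ.

(3·w+5)·(5·w-7)·(w-6)·(w²-6·w+90)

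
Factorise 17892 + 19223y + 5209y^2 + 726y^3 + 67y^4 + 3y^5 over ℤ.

Among the possible rational roots, y = −7 is a root, so (y + 7) is a factor; dividing leaves 3y^4 + 46y^3 + 404y^2 + 2381y + 2556.
Next, y = −4/3 is a root, so (3y + 4) divides it; the quotient is y^3 + 14y^2 + 116y + 639.
Continuing, y = −9 is a root, so (y + 9) divides it; the quotient is y^2 + 5y + 71.
The quadratic y^2 + 5y + 71 has discriminant −259 < 0 and is irreducible over ℤ.

(3y + 4)(y + 7)(y + 9)(y^2 + 5y + 71)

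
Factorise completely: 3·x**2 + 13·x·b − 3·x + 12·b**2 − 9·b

(x + 3·b)·(3·x + 4·b − 3)

Group: x·(3·x + 4·b − 3) + 3·b·(3·x + 4·b − 3); both groups contain (3·x + 4·b − 3).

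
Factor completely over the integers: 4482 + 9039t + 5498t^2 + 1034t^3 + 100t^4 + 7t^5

Trying the rational-root candidates, t = -9/7 is a root, so (7t + 9) divides it; the quotient is t^4 + 13t^3 + 131t^2 + 617t + 498.
Next, t = -1 is a root, giving the factor (t + 1) and quotient t^3 + 12t^2 + 119t + 498.
Continuing, t = -6 is a root, giving the factor (t + 6) and quotient t^2 + 6t + 83.
The quadratic t^2 + 6t + 83 has discriminant -296 < 0 and is irreducible over ℤ.

(7t + 9)(t + 1)(t + 6)(t^2 + 6t + 83)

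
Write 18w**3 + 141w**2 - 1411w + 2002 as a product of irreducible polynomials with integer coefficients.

(3w - 13)(6w - 11)(w + 14)

Among the possible rational roots, w = 11/6 is a root, so (6w - 11) divides it; the quotient is 3w**2 + 29w - 182.
The remaining quadratic factors as (3w - 13)(w + 14).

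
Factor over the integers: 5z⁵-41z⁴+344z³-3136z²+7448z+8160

Testing divisors of the constant over divisors of the leading coefficient, z = 6 is a root, so (z-6) is a factor; dividing leaves 5z⁴-11z³+278z²-1468z-1360.
Next, z = 5 is a root, so (z-5) divides it; the quotient is 5z³+14z²+348z+272.
Continuing, z = -4/5 is a root, so (5z+4) divides it; the quotient is z²+2z+68.
The quadratic z²+2z+68 has discriminant -268 < 0 and is irreducible over ℤ.

(5z+4)(z-5)(z-6)(z²+2z+68)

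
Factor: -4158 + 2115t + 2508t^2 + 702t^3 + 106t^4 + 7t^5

(7t - 6)(t + 3)(t + 7)(t^2 + 6t + 33)

Among the possible rational roots, t = -7 is a root, so (t + 7) divides it; the quotient is 7t^4 + 57t^3 + 303t^2 + 387t - 594.
Next, t = -3 is a root, so (t + 3) is a factor; dividing leaves 7t^3 + 36t^2 + 195t - 198.
Then t = 6/7 is a root, so (7t - 6) divides it; the quotient is t^2 + 6t + 33.
The quadratic t^2 + 6t + 33 has discriminant -96 < 0 and is irreducible over ℤ.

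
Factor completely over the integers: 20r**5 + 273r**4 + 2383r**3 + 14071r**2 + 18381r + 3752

(4r + 1)(5r + 7)(r + 8)(r**2 + 4r + 67)

Trying the rational-root candidates, r = -1/4 is a root, giving the factor (4r + 1) and quotient 5r**4 + 67r**3 + 579r**2 + 3373r + 3752.
Next, r = -8 is a root, so (r + 8) divides it; the quotient is 5r**3 + 27r**2 + 363r + 469.
Continuing, r = -7/5 is a root, so (5r + 7) divides it; the quotient is r**2 + 4r + 67.
The quadratic r**2 + 4r + 67 has discriminant -252 < 0 and is irreducible over ℤ.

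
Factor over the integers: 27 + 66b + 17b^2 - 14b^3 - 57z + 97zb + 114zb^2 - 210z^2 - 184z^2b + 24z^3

Group: 4z(6z^2 - 43zb - 51z + 7b^2 - 12b - 27) + (-2b - 1)(6z^2 - 43zb - 51z + 7b^2 - 12b - 27); both groups contain (6z^2 - 43zb - 51z + 7b^2 - 12b - 27), so (4z - 2b - 1) is a factor with cofactor 6z^2 - 43zb - 51z + 7b^2 - 12b - 27.
The cofactor groups again: 6z^2 - 43zb - 51z + 7b^2 - 12b - 27 = z(6z - b + 3) + (-7b - 9)(6z - b + 3); both groups contain (6z - b + 3), giving (z - 7b - 9)(6z - b + 3).

(4z - 2b - 1)(z - 7b - 9)(6z - b + 3)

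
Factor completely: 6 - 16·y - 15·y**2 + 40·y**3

(8·y - 3)·(5·y**2 - 2)

Group as (40·y**3 - 16·y) + (-15·y**2 + 6) = 8·y·(5·y**2 - 2) - 3·(5·y**2 - 2).
Both groups share the factor (5·y**2 - 2).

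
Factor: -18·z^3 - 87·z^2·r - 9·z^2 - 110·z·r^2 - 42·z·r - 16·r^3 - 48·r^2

-(z + 2·r)·(3·z + 8·r)·(6·z + r + 3)

Group: 6·z·(-3·z^2 - 14·z·r - 16·r^2) + (r + 3)·(-3·z^2 - 14·z·r - 16·r^2); both groups contain (-3·z^2 - 14·z·r - 16·r^2), so (6·z + r + 3) is a factor with cofactor -3·z^2 - 14·z·r - 16·r^2.
The cofactor groups again: -3·z^2 - 14·z·r - 16·r^2 = -z·(3·z + 8·r) - 2·r·(3·z + 8·r); both groups contain (3·z + 8·r), giving -(z + 2·r)·(3·z + 8·r).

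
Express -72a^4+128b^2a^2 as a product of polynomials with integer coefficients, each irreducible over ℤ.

8a^2(4b-3a)(4b+3a)

Every term has a factor of 8a^2. Then 16b^2-9a^2 = (4b)² − (3a)².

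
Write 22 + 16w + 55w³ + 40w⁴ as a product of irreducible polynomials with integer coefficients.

(8w + 11)(5w³ + 2)

Group as (40w⁴ + 16w) + (55w³ + 22) = 8w(5w³ + 2) + 11(5w³ + 2).
Both groups share the factor (5w³ + 2).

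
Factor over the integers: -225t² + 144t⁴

Every term has a factor of 9t². Then 16t² - 25 = (4t)² − (5)².

9t²(4t + 5)(4t - 5)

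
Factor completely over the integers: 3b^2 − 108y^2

Pull out the common factor 3; b^2 − 36y^2 is a difference of squares.

3(b + 6y)(b − 6y)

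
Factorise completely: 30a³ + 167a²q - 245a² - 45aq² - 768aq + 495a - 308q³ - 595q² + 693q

(2a + 11q - 9)(3a - 4q - 11)(5a + 7q)

Group: 2a(15a² + aq - 55a - 28q² - 77q) + (11q - 9)(15a² + aq - 55a - 28q² - 77q); both groups contain (15a² + aq - 55a - 28q² - 77q), so (2a + 11q - 9) is a factor with cofactor 15a² + aq - 55a - 28q² - 77q.
The cofactor groups again: 15a² + aq - 55a - 28q² - 77q = 3a(5a + 7q) + (-4q - 11)(5a + 7q); both groups contain (5a + 7q), giving (3a - 4q - 11)(5a + 7q).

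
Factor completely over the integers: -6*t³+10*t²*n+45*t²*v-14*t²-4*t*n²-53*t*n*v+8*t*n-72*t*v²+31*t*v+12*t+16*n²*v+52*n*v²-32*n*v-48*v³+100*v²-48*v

Group: t*(-6*t²+4*t*n+21*t*v+4*t-16*n*v+12*v²-16*v) + (-n-4*v+3)*(-6*t²+4*t*n+21*t*v+4*t-16*n*v+12*v²-16*v); both groups contain (-6*t²+4*t*n+21*t*v+4*t-16*n*v+12*v²-16*v), so (t-n-4*v+3) is a factor with cofactor -6*t²+4*t*n+21*t*v+4*t-16*n*v+12*v²-16*v.
The cofactor groups again: -6*t²+4*t*n+21*t*v+4*t-16*n*v+12*v²-16*v = -t*(6*t-4*n+3*v-4) + 4*v*(6*t-4*n+3*v-4); both groups contain (6*t-4*n+3*v-4), giving -(t-4*v)*(6*t-4*n+3*v-4).

-(6*t-4*n+3*v-4)*(t-n-4*v+3)*(t-4*v)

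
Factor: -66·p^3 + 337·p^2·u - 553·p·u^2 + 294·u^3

Group: 2·p·(-33·p^2 + 119·p·u - 98·u^2) - 3·u·(-33·p^2 + 119·p·u - 98·u^2); both groups contain (-33·p^2 + 119·p·u - 98·u^2), so (2·p - 3·u) is a factor with cofactor -33·p^2 + 119·p·u - 98·u^2.
The cofactor groups again: -33·p^2 + 119·p·u - 98·u^2 = -11·p·(3·p - 7·u) + 14·u·(3·p - 7·u); both groups contain (3·p - 7·u), giving -(11·p - 14·u)·(3·p - 7·u).

-(11·p - 14·u)·(2·p - 3·u)·(3·p - 7·u)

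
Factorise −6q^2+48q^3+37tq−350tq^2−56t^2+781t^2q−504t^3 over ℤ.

Group: 9t(−56t^2+37tq−6q^2) + (−8q+1)(−56t^2+37tq−6q^2); both groups contain (−56t^2+37tq−6q^2), so (9t−8q+1) is a factor with cofactor −56t^2+37tq−6q^2.
The cofactor groups again: −56t^2+37tq−6q^2 = −8t(7t−2q) + 3q(7t−2q); both groups contain (7t−2q), giving −(8t−3q)(7t−2q).

−(7t−2q)(8t−3q)(9t−8q+1)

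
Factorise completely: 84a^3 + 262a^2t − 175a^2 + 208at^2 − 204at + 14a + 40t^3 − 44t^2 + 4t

(12a + 10t − 1)(7a + 2t)(a + 2t − 2)

Group: a(84a^2 + 94at − 7a + 20t^2 − 2t) + (2t − 2)(84a^2 + 94at − 7a + 20t^2 − 2t); both groups contain (84a^2 + 94at − 7a + 20t^2 − 2t), so (a + 2t − 2) is a factor with cofactor 84a^2 + 94at − 7a + 20t^2 − 2t.
The cofactor groups again: 84a^2 + 94at − 7a + 20t^2 − 2t = 7a(12a + 10t − 1) + 2t(12a + 10t − 1); both groups contain (12a + 10t − 1), giving (7a + 2t)(12a + 10t − 1).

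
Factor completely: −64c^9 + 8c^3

Factor out 8c^3 first: what remains is −8c^6 + 1.
Recognize a difference of cubes with the parts 1 and 2c^2.

−8c^3(2c^2 − 1)(4c^4 + 2c^2 + 1)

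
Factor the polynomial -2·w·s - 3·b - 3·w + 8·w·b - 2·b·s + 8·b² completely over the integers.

Group: w·(8·b - 2·s - 3) + b·(8·b - 2·s - 3); both groups contain (8·b - 2·s - 3).

(8·b - 2·s - 3)·(w + b)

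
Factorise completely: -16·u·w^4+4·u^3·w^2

4·u·w^2·(u+2·w)·(u-2·w)

Every term has a factor of 4·u·w^2. Then u^2-4·w^2 = (u)² − (2·w)².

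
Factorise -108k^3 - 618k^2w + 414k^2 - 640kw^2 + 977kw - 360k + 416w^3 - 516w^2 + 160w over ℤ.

-(2k + 8w - 5)(6k + 13w - 8)(9k - 4w)

Group: 2k(-54k^2 - 93kw + 72k + 52w^2 - 32w) + (8w - 5)(-54k^2 - 93kw + 72k + 52w^2 - 32w); both groups contain (-54k^2 - 93kw + 72k + 52w^2 - 32w), so (2k + 8w - 5) is a factor with cofactor -54k^2 - 93kw + 72k + 52w^2 - 32w.
The cofactor groups again: -54k^2 - 93kw + 72k + 52w^2 - 32w = -6k(9k - 4w) + (-13w + 8)(9k - 4w); both groups contain (9k - 4w), giving -(6k + 13w - 8)(9k - 4w).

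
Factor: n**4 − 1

(n + 1)*(n − 1)*(n**2 + 1)

Difference of squares twice: with A = n and B = 1, A⁴ − B⁴ = (A² − B²)(A² + B²), and A² − B² factors again.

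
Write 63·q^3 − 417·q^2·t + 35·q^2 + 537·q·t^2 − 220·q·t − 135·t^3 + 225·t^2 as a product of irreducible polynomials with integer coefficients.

(7·q − 9·t)·(9·q − 3·t + 5)·(q − 5·t)

Group: 9·q·(7·q^2 − 44·q·t + 45·t^2) + (−3·t + 5)·(7·q^2 − 44·q·t + 45·t^2); both groups contain (7·q^2 − 44·q·t + 45·t^2), so (9·q − 3·t + 5) is a factor with cofactor 7·q^2 − 44·q·t + 45·t^2.
The cofactor groups again: 7·q^2 − 44·q·t + 45·t^2 = 7·q·(q − 5·t) − 9·t·(q − 5·t); both groups contain (q − 5·t), giving (7·q − 9·t)·(q − 5·t).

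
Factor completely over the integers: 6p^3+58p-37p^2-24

By the rational root theorem, p = 2/3 is a root, so (3p-2) divides it; the quotient is 2p^2-11p+12.
The remaining quadratic factors as (2p-3)(p-4).

(2p-3)(3p-2)(p-4)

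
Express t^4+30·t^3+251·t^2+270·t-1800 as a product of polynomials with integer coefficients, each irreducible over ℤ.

Testing divisors of the constant over divisors of the leading coefficient, t = -15 is a root, giving the factor (t+15) and quotient t^3+15·t^2+26·t-120.
Next, t = -12 is a root, giving the factor (t+12) and quotient t^2+3·t-10.
The remaining quadratic factors as (t+5)(t-2).

(t+12)·(t+15)·(t+5)·(t-2)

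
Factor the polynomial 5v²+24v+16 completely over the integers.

Need a pair with product 5·16 = 80 and sum 24: that's 20 and 4.
Split the middle term: 5v²+20v + 4v+16 = 5v(v+4) + 4(v+4).

(5v+4)(v+4)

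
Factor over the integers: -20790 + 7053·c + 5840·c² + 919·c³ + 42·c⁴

Trying the rational-root candidates, c = -14/3 is a root, so (3·c + 14) is a factor; dividing leaves 14·c³ + 241·c² + 822·c - 1485.
Continuing, c = 9/7 is a root, giving the factor (7·c - 9) and quotient 2·c² + 37·c + 165.
The remaining quadratic factors as (c + 11)(2·c + 15).

(2·c + 15)·(3·c + 14)·(7·c - 9)·(c + 11)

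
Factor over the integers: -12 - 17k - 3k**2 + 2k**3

(2k + 3)(k + 1)(k - 4)

Among the possible rational roots, k = -1 is a root, so (k + 1) is a factor; dividing leaves 2k**2 - 5k - 12.
The remaining quadratic factors as (k - 4)(2k + 3).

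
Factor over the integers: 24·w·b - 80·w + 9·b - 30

Group as (24·w·b - 80·w) + (9·b - 30) = 8·w·(3·b - 10) + 3·(3·b - 10).
Both groups share the factor (3·b - 10).

(3·b - 10)·(8·w + 3)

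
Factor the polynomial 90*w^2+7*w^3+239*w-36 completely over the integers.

By the rational root theorem, w = -9 is a root, so (w+9) is a factor; dividing leaves 7*w^2+27*w-4.
The remaining quadratic factors as (7*w-1)(w+4).

(7*w-1)*(w+4)*(w+9)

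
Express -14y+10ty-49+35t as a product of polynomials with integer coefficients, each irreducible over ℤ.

Group as (10ty+35t) + (-14y-49) = 5t(2y+7) - 7(2y+7).
Both groups share the factor (2y+7).

(2y+7)(5t-7)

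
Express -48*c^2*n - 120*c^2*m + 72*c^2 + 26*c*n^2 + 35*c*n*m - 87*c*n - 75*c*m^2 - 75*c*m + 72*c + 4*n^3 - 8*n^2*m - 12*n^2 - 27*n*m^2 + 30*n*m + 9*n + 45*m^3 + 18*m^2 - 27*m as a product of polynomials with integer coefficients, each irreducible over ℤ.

-(3*c - 2*n + 3*m + 3)*(2*n + 5*m - 3)*(8*c + n - 3*m)

Group: 2*n*(-24*c^2 + 13*c*n - 15*c*m - 24*c + 2*n^2 - 9*n*m - 3*n + 9*m^2 + 9*m) + (5*m - 3)*(-24*c^2 + 13*c*n - 15*c*m - 24*c + 2*n^2 - 9*n*m - 3*n + 9*m^2 + 9*m); both groups contain (-24*c^2 + 13*c*n - 15*c*m - 24*c + 2*n^2 - 9*n*m - 3*n + 9*m^2 + 9*m), so (2*n + 5*m - 3) is a factor with cofactor -24*c^2 + 13*c*n - 15*c*m - 24*c + 2*n^2 - 9*n*m - 3*n + 9*m^2 + 9*m.
The cofactor groups again: -24*c^2 + 13*c*n - 15*c*m - 24*c + 2*n^2 - 9*n*m - 3*n + 9*m^2 + 9*m = -3*c*(8*c + n - 3*m) + (2*n - 3*m - 3)*(8*c + n - 3*m); both groups contain (8*c + n - 3*m), giving -(3*c - 2*n + 3*m + 3)*(8*c + n - 3*m).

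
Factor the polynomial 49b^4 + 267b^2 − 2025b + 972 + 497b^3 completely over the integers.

Trying the rational-root candidates, b = 9/7 is a root, giving the factor (7b − 9) and quotient 7b^3 + 80b^2 + 141b − 108.
Then b = 4/7 is a root, giving the factor (7b − 4) and quotient b^2 + 12b + 27.
The remaining quadratic factors as (b + 3)(b + 9).

(7b − 4)(7b − 9)(b + 3)(b + 9)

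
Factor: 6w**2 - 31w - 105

(2w - 15)(3w + 7)

Need a pair with product 6·(-105) = -630 and sum -31: that's 14 and -45.
Split the middle term: 6w**2 + 14w - 45w - 105 = 2w(3w + 7) - 15(3w + 7).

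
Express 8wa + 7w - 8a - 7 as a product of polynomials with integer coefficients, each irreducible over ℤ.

(8a + 7)(w - 1)

Group as (8wa + 7w) + (-8a - 7) = w(8a + 7) - (8a + 7).
Both groups share the factor (8a + 7).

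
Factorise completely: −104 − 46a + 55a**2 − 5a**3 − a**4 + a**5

Among the possible rational roots, a = −4 is a root, giving the factor (a + 4) and quotient a**4 − 5a**3 + 15a**2 − 5a − 26.
Next, a = 2 is a root, so (a − 2) divides it; the quotient is a**3 − 3a**2 + 9a + 13.
Continuing, a = −1 is a root, so (a + 1) divides it; the quotient is a**2 − 4a + 13.
The quadratic a**2 − 4a + 13 has discriminant −36 < 0 and is irreducible over ℤ.

(a + 1)(a + 4)(a − 2)(a**2 − 4a + 13)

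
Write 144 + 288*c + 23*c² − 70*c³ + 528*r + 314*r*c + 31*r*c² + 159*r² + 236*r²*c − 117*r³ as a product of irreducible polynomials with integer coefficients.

−(r − 2*c − 3)*(9*r − 5*c + 12)*(13*r + 7*c + 4)

Group: 9*r*(−13*r² + 19*r*c + 35*r + 14*c² + 29*c + 12) + (−5*c + 12)*(−13*r² + 19*r*c + 35*r + 14*c² + 29*c + 12); both groups contain (−13*r² + 19*r*c + 35*r + 14*c² + 29*c + 12), so (9*r − 5*c + 12) is a factor with cofactor −13*r² + 19*r*c + 35*r + 14*c² + 29*c + 12.
The cofactor groups again: −13*r² + 19*r*c + 35*r + 14*c² + 29*c + 12 = −13*r*(r − 2*c − 3) + (−7*c − 4)*(r − 2*c − 3); both groups contain (r − 2*c − 3), giving −(13*r + 7*c + 4)*(r − 2*c − 3).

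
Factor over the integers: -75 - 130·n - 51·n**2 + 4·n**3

(4·n + 5)·(n + 1)·(n - 15)

Among the possible rational roots, n = -1 is a root, giving the factor (n + 1) and quotient 4·n**2 - 55·n - 75.
The remaining quadratic factors as (4·n + 5)(n - 15).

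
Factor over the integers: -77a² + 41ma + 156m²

(12m - 7a)(13m + 11a)

Group: 12m(13m + 11a) - 7a(13m + 11a); both groups contain (13m + 11a).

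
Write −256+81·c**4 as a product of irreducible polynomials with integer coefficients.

(3·c)⁴ − (4)⁴ = ((3·c)² − (4)²)((3·c)² + (4)²); the first factor splits again, the second (9·c**2+16) is irreducible.

(3·c+4)·(3·c−4)·(9·c**2+16)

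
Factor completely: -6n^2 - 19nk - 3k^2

Group: -n(6n + k) - 3k(6n + k); both groups contain (6n + k).

-(n + 3k)(6n + k)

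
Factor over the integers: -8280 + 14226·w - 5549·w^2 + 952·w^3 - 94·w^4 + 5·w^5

(5·w - 4)·(w - 5)·(w - 6)·(w^2 - 7·w + 69)

By the rational root theorem, w = 4/5 is a root, giving the factor (5·w - 4) and quotient w^4 - 18·w^3 + 176·w^2 - 969·w + 2070.
Next, w = 6 is a root, so (w - 6) divides it; the quotient is w^3 - 12·w^2 + 104·w - 345.
Next, w = 5 is a root, giving the factor (w - 5) and quotient w^2 - 7·w + 69.
The quadratic w^2 - 7·w + 69 has discriminant -227 < 0 and is irreducible over ℤ.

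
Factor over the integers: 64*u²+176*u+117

(8*u+13)*(8*u+9)

Need a pair with product 64·117 = 7488 and sum 176: that's 72 and 104.
Split the middle term: 64*u²+72*u + 104*u+117 = 8*u*(8*u+9) + 13*(8*u+9).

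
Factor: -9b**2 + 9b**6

Pull out the common factor 9b**2, leaving b**4 - 1.
Recognize a difference of squares with the parts b**2 and 1.
b**2 - 1 is again a difference of squares: (b - 1)(b + 1).

9b**2(b + 1)(b - 1)(b**2 + 1)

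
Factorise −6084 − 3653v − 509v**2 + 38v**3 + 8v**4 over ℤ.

(2v + 13)(4v + 13)(v + 4)(v − 9)

Among the possible rational roots, v = −13/2 is a root, so (2v + 13) divides it; the quotient is 4v**3 − 7v**2 − 209v − 468.
Next, v = −4 is a root, so (v + 4) is a factor; dividing leaves 4v**2 − 23v − 117.
The remaining quadratic factors as (4v + 13)(v − 9).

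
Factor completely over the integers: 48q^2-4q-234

2(4q-9)(6q+13)

Pull out the common factor 2, then factor the remaining trinomial.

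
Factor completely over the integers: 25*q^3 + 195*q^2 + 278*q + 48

(5*q + 1)*(5*q + 8)*(q + 6)

By the rational root theorem, q = -1/5 is a root, giving the factor (5*q + 1) and quotient 5*q^2 + 38*q + 48.
The remaining quadratic factors as (5*q + 8)(q + 6).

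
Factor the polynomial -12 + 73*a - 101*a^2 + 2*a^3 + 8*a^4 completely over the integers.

(2*a - 1)*(4*a - 1)*(a + 4)*(a - 3)

Testing divisors of the constant over divisors of the leading coefficient, a = 1/4 is a root, so (4*a - 1) divides it; the quotient is 2*a^3 + a^2 - 25*a + 12.
Then a = 3 is a root, so (a - 3) is a factor; dividing leaves 2*a^2 + 7*a - 4.
The remaining quadratic factors as (2*a - 1)(a + 4).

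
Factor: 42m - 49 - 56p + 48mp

Group as (48mp + 42m) + (-56p - 49) = 6m(8p + 7) - 7(8p + 7).
Both groups share the factor (8p + 7).

(6m - 7)(8p + 7)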